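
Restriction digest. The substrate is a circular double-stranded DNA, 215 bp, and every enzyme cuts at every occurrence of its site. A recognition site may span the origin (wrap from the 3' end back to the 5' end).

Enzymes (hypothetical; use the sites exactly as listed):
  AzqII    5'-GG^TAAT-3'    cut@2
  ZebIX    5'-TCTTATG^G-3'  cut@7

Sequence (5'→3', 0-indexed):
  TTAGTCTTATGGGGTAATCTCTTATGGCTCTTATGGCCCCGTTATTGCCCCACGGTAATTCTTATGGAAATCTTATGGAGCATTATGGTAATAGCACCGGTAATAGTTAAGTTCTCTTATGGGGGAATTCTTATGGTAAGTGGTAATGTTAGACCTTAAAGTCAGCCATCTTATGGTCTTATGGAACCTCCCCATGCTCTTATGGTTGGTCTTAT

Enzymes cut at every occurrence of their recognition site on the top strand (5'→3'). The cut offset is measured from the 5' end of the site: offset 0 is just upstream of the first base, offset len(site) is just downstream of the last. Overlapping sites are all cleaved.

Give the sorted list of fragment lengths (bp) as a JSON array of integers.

Site scan:
  AzqII (GGTAAT, off=2): starts [12, 53, 86, 98, 141] → cuts [14, 55, 88, 100, 143]
  ZebIX (TCTTATGG, off=7): starts [4, 19, 28, 59, 70, 114, 128, 168, 176, 197] → cuts [11, 26, 35, 66, 77, 121, 135, 175, 183, 204]

All cut coordinates (distinct, sorted): [11, 14, 26, 35, 55, 66, 77, 88, 100, 121, 135, 143, 175, 183, 204]

Fragment lengths:
  11→14: 3 bp
  14→26: 12 bp
  26→35: 9 bp
  35→55: 20 bp
  55→66: 11 bp
  66→77: 11 bp
  77→88: 11 bp
  88→100: 12 bp
  100→121: 21 bp
  121→135: 14 bp
  135→143: 8 bp
  143→175: 32 bp
  175→183: 8 bp
  183→204: 21 bp
  204→11 (wrap): 215-204+11 = 22 bp

[3,8,8,9,11,11,11,12,12,14,20,21,21,22,32]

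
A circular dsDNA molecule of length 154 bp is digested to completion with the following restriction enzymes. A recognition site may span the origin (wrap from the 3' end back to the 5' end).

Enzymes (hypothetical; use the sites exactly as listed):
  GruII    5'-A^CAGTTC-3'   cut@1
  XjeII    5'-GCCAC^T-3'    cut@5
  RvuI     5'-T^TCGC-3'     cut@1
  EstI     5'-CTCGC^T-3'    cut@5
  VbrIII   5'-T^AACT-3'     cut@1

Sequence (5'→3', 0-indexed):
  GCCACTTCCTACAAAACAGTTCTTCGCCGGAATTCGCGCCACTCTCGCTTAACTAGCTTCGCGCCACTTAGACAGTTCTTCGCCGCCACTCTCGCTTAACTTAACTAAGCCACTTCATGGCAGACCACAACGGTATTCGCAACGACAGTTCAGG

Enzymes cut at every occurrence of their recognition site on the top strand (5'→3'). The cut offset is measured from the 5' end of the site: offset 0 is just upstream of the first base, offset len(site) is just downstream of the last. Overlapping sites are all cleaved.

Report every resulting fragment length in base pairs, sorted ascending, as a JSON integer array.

Per-enzyme occurrences:
  GruII (ACAGTTC, off=1): starts [15, 71, 144] → cuts [16, 72, 145]
  XjeII (GCCACT, off=5): starts [0, 37, 62, 84, 108] → cuts [5, 42, 67, 89, 113]
  RvuI (TTCGC, off=1): starts [22, 32, 57, 78, 135] → cuts [23, 33, 58, 79, 136]
  EstI (CTCGCT, off=5): starts [43, 90] → cuts [48, 95]
  VbrIII (TAACT, off=1): starts [49, 96, 101] → cuts [50, 97, 102]

Pooled cuts: [5, 16, 23, 33, 42, 48, 50, 58, 67, 72, 79, 89, 95, 97, 102, 113, 136, 145]

Fragments:
  5→16: 11 bp
  16→23: 7 bp
  23→33: 10 bp
  33→42: 9 bp
  42→48: 6 bp
  48→50: 2 bp
  50→58: 8 bp
  58→67: 9 bp
  67→72: 5 bp
  72→79: 7 bp
  79→89: 10 bp
  89→95: 6 bp
  95→97: 2 bp
  97→102: 5 bp
  102→113: 11 bp
  113→136: 23 bp
  136→145: 9 bp
  145→5 (wrap): 154-145+5 = 14 bp

[2,2,5,5,6,6,7,7,8,9,9,9,10,10,11,11,14,23]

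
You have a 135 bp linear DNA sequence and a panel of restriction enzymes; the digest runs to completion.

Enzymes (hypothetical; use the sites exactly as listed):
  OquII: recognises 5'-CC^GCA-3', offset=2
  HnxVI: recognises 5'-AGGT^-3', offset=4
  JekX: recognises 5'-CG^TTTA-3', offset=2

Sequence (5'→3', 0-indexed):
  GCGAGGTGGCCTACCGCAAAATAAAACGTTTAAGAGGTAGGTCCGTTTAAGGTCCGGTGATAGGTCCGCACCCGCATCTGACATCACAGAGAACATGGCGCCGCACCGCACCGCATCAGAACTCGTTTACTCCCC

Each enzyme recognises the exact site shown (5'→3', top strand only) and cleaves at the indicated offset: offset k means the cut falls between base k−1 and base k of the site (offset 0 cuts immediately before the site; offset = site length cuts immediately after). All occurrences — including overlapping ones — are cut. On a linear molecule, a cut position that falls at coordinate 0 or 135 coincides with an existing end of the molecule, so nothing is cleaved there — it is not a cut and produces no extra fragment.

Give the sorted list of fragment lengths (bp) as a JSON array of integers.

[2,3,4,5,5,6,7,8,8,10,10,12,13,13,29]

Site scan:
  OquII CCGCA/2: at [13, 65, 71, 100, 105, 110] ⇒ [15, 67, 73, 102, 107, 112]
  HnxVI AGGT/4: at [3, 34, 38, 49, 61] ⇒ [7, 38, 42, 53, 65]
  JekX CGTTTA/2: at [26, 43, 123] ⇒ [28, 45, 125]

Pooled cuts: [7, 15, 28, 38, 42, 45, 53, 65, 67, 73, 102, 107, 112, 125]

Fragments:
  [0,7): 7 bp
  [7,15): 8 bp
  [15,28): 13 bp
  [28,38): 10 bp
  [38,42): 4 bp
  [42,45): 3 bp
  [45,53): 8 bp
  [53,65): 12 bp
  [65,67): 2 bp
  [67,73): 6 bp
  [73,102): 29 bp
  [102,107): 5 bp
  [107,112): 5 bp
  [112,125): 13 bp
  [125,135): 10 bp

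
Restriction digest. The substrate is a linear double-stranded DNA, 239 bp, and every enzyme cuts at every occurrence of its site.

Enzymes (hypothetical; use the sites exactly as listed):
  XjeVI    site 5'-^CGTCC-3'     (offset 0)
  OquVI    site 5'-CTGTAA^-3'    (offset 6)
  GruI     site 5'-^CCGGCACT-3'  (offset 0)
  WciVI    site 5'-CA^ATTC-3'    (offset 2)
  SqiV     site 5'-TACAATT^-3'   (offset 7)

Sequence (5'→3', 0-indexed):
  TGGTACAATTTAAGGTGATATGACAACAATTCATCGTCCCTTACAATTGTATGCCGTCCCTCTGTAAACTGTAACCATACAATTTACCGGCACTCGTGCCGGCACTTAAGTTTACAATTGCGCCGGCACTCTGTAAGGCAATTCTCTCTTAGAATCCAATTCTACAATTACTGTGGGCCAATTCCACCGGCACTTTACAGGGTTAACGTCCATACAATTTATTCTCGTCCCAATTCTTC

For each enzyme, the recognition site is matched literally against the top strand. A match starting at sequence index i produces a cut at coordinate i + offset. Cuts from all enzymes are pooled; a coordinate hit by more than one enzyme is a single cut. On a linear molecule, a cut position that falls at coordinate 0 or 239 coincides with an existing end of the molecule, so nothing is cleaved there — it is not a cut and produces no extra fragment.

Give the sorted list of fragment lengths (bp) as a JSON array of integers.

[2,3,4,6,6,6,6,7,7,7,10,10,11,11,12,13,13,14,14,18,18,20,21]

Scan for sites:
  XjeVI CGTCC/0: at [34, 54, 206, 225] ⇒ [34, 54, 206, 225]
  OquVI CTGTAA/6: at [61, 68, 130] ⇒ [67, 74, 136]
  GruI CCGGCACT/0: at [86, 98, 122, 186] ⇒ [86, 98, 122, 186]
  WciVI CAATTC/2: at [26, 138, 156, 178, 230] ⇒ [28, 140, 158, 180, 232]
  SqiV TACAATT/7: at [3, 41, 77, 112, 162, 212] ⇒ [10, 48, 84, 119, 169, 219]

All cut coordinates (distinct, sorted): [10, 28, 34, 48, 54, 67, 74, 84, 86, 98, 119, 122, 136, 140, 158, 169, 180, 186, 206, 219, 225, 232]

Fragment lengths:
  [0,10): 10 bp
  [10,28): 18 bp
  [28,34): 6 bp
  [34,48): 14 bp
  [48,54): 6 bp
  [54,67): 13 bp
  [67,74): 7 bp
  [74,84): 10 bp
  [84,86): 2 bp
  [86,98): 12 bp
  [98,119): 21 bp
  [119,122): 3 bp
  [122,136): 14 bp
  [136,140): 4 bp
  [140,158): 18 bp
  [158,169): 11 bp
  [169,180): 11 bp
  [180,186): 6 bp
  [186,206): 20 bp
  [206,219): 13 bp
  [219,225): 6 bp
  [225,232): 7 bp
  [232,239): 7 bp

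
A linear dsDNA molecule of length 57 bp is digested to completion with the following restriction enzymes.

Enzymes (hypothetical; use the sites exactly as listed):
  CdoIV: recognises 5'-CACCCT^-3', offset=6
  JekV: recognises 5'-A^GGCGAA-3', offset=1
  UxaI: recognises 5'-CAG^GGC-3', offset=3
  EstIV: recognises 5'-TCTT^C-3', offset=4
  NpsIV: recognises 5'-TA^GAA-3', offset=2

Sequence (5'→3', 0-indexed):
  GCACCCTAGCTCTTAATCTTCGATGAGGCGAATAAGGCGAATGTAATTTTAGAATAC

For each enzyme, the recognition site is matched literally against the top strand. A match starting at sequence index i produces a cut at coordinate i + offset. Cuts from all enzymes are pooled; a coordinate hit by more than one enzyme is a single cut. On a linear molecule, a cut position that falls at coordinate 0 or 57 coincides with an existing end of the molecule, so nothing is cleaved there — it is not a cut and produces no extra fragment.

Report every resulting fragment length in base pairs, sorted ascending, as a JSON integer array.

[6,6,7,9,13,16]

Scan for sites:
  CdoIV CACCCT/6: at [1] ⇒ [7]
  JekV AGGCGAA/1: at [25, 34] ⇒ [26, 35]
  UxaI (CAGGGC, off=3): no sites
  EstIV TCTTC/4: at [16] ⇒ [20]
  NpsIV TAGAA/2: at [49] ⇒ [51]

Pooled cuts: [7, 20, 26, 35, 51]

Fragment lengths:
  [0,7): 7 bp
  [7,20): 13 bp
  [20,26): 6 bp
  [26,35): 9 bp
  [35,51): 16 bp
  [51,57): 6 bp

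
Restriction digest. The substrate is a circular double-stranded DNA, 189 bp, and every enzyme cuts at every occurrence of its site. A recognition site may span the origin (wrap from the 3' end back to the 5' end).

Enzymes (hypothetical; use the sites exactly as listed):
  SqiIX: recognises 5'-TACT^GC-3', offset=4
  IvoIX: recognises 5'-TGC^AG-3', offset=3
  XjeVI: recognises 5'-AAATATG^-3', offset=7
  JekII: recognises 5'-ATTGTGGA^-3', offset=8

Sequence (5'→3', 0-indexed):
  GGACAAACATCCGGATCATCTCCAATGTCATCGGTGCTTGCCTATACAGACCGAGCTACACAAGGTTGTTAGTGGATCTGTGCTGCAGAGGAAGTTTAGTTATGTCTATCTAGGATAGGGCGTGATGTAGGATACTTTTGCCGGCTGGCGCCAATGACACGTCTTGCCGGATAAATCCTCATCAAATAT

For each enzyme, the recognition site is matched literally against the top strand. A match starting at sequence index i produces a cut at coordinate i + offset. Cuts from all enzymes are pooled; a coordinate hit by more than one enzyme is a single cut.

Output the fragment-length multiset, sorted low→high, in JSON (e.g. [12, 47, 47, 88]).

Per-enzyme occurrences:
  SqiIX (TACTGC, off=4): no sites
  IvoIX TGCAG/3: at [83] ⇒ [86]
  XjeVI AAATATG/7: at [183] ⇒ [1]
  JekII (ATTGTGGA, off=8): no sites

All cut coordinates (distinct, sorted): [1, 86]

Fragment lengths:
  1→86: 85 bp
  86→1 (wrap): 189-86+1 = 104 bp

[85,104]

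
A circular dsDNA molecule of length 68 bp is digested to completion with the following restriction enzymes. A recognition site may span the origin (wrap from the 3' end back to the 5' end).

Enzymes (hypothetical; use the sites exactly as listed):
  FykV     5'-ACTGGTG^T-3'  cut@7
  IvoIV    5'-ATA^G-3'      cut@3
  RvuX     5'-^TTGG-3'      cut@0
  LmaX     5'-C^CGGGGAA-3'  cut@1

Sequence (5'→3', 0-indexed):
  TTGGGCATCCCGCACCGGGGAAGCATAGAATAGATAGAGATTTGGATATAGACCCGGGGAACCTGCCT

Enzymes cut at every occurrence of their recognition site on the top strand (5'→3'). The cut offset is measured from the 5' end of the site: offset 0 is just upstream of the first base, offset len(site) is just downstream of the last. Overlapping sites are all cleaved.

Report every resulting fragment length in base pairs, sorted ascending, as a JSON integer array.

Per-enzyme occurrences:
  FykV (ACTGGTGT, off=7): no sites
  IvoIV (ATAG, off=3): starts [24, 29, 33, 47] → cuts [27, 32, 36, 50]
  RvuX (TTGG, off=0): starts [0, 41] → cuts [0, 41]
  LmaX (CCGGGGAA, off=1): starts [14, 53] → cuts [15, 54]

All cut coordinates (distinct, sorted): [0, 15, 27, 32, 36, 41, 50, 54]

Fragments:
  0→15: 15 bp
  15→27: 12 bp
  27→32: 5 bp
  32→36: 4 bp
  36→41: 5 bp
  41→50: 9 bp
  50→54: 4 bp
  54→0 (wrap): 68-54+0 = 14 bp

[4,4,5,5,9,12,14,15]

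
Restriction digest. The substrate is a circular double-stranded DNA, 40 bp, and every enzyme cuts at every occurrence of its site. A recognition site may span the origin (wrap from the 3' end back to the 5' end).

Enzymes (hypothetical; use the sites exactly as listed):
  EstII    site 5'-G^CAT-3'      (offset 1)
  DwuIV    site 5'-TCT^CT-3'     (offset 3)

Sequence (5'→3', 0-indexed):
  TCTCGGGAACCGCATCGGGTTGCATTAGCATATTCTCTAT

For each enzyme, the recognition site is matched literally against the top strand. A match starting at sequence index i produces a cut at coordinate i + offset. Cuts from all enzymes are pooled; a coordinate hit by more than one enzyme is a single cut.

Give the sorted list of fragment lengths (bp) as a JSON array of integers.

[6,8,10,16]

Site scan:
  EstII (GCAT, off=1): starts [11, 21, 27] → cuts [12, 22, 28]
  DwuIV (TCTCT, off=3): starts [33] → cuts [36]

Pooled cuts: [12, 22, 28, 36]

Fragment lengths:
  12→22: 10 bp
  22→28: 6 bp
  28→36: 8 bp
  36→12 (wrap): 40-36+12 = 16 bp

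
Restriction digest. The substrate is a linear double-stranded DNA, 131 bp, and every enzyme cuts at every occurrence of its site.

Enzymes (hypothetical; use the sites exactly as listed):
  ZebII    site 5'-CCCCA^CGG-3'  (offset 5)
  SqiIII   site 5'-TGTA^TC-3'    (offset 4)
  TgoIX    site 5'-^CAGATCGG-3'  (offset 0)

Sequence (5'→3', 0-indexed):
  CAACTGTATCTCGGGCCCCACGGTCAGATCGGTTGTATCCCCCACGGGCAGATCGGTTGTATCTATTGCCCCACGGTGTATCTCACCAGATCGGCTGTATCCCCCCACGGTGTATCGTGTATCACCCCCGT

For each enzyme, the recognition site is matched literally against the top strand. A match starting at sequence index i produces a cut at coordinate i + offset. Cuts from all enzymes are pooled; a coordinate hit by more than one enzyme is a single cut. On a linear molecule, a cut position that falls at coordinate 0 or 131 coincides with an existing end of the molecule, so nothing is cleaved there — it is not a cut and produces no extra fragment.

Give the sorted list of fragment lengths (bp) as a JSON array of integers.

[4,4,6,7,7,7,7,8,8,10,12,12,13,13,13]

Site scan:
  ZebII CCCCACGG/5: at [15, 39, 68, 102] ⇒ [20, 44, 73, 107]
  SqiIII TGTATC/4: at [4, 33, 57, 76, 95, 110, 117] ⇒ [8, 37, 61, 80, 99, 114, 121]
  TgoIX CAGATCGG/0: at [24, 48, 86] ⇒ [24, 48, 86]

Pooled cuts: [8, 20, 24, 37, 44, 48, 61, 73, 80, 86, 99, 107, 114, 121]

Fragments:
  [0,8): 8 bp
  [8,20): 12 bp
  [20,24): 4 bp
  [24,37): 13 bp
  [37,44): 7 bp
  [44,48): 4 bp
  [48,61): 13 bp
  [61,73): 12 bp
  [73,80): 7 bp
  [80,86): 6 bp
  [86,99): 13 bp
  [99,107): 8 bp
  [107,114): 7 bp
  [114,121): 7 bp
  [121,131): 10 bp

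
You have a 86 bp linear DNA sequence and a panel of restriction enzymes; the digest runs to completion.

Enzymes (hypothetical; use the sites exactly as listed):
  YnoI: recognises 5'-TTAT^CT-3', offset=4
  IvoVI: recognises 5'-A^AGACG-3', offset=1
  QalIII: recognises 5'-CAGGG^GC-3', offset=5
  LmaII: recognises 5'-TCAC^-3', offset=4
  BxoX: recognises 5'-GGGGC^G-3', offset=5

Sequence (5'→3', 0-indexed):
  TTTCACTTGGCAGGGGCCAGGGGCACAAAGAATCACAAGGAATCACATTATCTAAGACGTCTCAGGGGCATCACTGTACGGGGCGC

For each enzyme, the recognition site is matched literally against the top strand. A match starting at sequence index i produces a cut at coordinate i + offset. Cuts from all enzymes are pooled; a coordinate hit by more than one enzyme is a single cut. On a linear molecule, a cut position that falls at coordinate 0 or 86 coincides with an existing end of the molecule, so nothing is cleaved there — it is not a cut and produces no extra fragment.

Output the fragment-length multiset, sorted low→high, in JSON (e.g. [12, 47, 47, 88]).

Site scan:
  YnoI (TTATCT, off=4): starts [47] → cuts [51]
  IvoVI (AAGACG, off=1): starts [53] → cuts [54]
  QalIII (CAGGGGC, off=5): starts [10, 17, 62] → cuts [15, 22, 67]
  LmaII (TCAC, off=4): starts [2, 32, 42, 70] → cuts [6, 36, 46, 74]
  BxoX (GGGGCG, off=5): starts [79] → cuts [84]

Pooled cuts: [6, 15, 22, 36, 46, 51, 54, 67, 74, 84]

Fragments:
  [0,6): 6 bp
  [6,15): 9 bp
  [15,22): 7 bp
  [22,36): 14 bp
  [36,46): 10 bp
  [46,51): 5 bp
  [51,54): 3 bp
  [54,67): 13 bp
  [67,74): 7 bp
  [74,84): 10 bp
  [84,86): 2 bp

[2,3,5,6,7,7,9,10,10,13,14]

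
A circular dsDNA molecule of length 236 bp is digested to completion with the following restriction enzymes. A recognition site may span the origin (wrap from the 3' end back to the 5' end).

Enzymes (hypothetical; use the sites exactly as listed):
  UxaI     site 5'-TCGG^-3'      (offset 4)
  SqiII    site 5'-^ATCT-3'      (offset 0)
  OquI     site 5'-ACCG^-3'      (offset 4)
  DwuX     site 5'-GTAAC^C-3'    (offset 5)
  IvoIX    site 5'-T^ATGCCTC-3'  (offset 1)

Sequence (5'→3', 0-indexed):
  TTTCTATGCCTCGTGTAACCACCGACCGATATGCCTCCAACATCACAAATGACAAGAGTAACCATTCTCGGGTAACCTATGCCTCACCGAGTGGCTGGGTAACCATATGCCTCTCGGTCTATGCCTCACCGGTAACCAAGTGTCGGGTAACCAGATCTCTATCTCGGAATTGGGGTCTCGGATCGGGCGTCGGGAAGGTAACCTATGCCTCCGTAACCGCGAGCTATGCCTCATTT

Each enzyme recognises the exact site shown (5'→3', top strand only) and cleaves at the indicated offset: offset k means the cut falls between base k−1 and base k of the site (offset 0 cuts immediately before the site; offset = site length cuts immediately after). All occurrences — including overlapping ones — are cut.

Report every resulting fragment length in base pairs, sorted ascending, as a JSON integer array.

Scan for sites:
  UxaI (TCGG, off=4): starts [67, 113, 142, 163, 177, 182, 189] → cuts [71, 117, 146, 167, 181, 186, 193]
  SqiII (ATCT, off=0): starts [154, 160] → cuts [154, 160]
  OquI (ACCG, off=4): starts [20, 24, 85, 127, 215] → cuts [24, 28, 89, 131, 219]
  DwuX (GTAACC, off=5): starts [14, 57, 71, 98, 131, 146, 197, 212] → cuts [19, 62, 76, 103, 136, 151, 202, 217]
  IvoIX (TATGCCTC, off=1): starts [4, 29, 77, 105, 119, 203, 224] → cuts [5, 30, 78, 106, 120, 204, 225]

All cut coordinates (distinct, sorted): [5, 19, 24, 28, 30, 62, 71, 76, 78, 89, 103, 106, 117, 120, 131, 136, 146, 151, 154, 160, 167, 181, 186, 193, 202, 204, 217, 219, 225]

Fragment lengths:
  5→19: 14 bp
  19→24: 5 bp
  24→28: 4 bp
  28→30: 2 bp
  30→62: 32 bp
  62→71: 9 bp
  71→76: 5 bp
  76→78: 2 bp
  78→89: 11 bp
  89→103: 14 bp
  103→106: 3 bp
  106→117: 11 bp
  117→120: 3 bp
  120→131: 11 bp
  131→136: 5 bp
  136→146: 10 bp
  146→151: 5 bp
  151→154: 3 bp
  154→160: 6 bp
  160→167: 7 bp
  167→181: 14 bp
  181→186: 5 bp
  186→193: 7 bp
  193→202: 9 bp
  202→204: 2 bp
  204→217: 13 bp
  217→219: 2 bp
  219→225: 6 bp
  225→5 (wrap): 236-225+5 = 16 bp

[2,2,2,2,3,3,3,4,5,5,5,5,5,6,6,7,7,9,9,10,11,11,11,13,14,14,14,16,32]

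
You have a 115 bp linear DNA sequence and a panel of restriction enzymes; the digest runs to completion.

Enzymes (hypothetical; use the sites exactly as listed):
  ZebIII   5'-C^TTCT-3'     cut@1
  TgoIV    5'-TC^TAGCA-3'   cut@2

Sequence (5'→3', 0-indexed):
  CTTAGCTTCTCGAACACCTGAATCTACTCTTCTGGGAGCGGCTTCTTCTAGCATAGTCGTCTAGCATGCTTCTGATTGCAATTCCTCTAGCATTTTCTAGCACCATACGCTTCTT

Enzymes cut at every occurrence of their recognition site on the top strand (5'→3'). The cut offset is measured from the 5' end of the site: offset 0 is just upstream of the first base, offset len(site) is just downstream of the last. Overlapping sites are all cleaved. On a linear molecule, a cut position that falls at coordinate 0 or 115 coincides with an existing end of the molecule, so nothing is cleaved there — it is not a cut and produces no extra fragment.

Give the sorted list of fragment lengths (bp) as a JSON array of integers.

[3,3,5,6,8,10,13,13,13,18,23]

Per-enzyme occurrences:
  ZebIII (CTTCT, off=1): starts [5, 28, 41, 44, 68, 109] → cuts [6, 29, 42, 45, 69, 110]
  TgoIV (TCTAGCA, off=2): starts [46, 59, 85, 95] → cuts [48, 61, 87, 97]

Pooled cuts: [6, 29, 42, 45, 48, 61, 69, 87, 97, 110]

Fragments:
  [0,6): 6 bp
  [6,29): 23 bp
  [29,42): 13 bp
  [42,45): 3 bp
  [45,48): 3 bp
  [48,61): 13 bp
  [61,69): 8 bp
  [69,87): 18 bp
  [87,97): 10 bp
  [97,110): 13 bp
  [110,115): 5 bp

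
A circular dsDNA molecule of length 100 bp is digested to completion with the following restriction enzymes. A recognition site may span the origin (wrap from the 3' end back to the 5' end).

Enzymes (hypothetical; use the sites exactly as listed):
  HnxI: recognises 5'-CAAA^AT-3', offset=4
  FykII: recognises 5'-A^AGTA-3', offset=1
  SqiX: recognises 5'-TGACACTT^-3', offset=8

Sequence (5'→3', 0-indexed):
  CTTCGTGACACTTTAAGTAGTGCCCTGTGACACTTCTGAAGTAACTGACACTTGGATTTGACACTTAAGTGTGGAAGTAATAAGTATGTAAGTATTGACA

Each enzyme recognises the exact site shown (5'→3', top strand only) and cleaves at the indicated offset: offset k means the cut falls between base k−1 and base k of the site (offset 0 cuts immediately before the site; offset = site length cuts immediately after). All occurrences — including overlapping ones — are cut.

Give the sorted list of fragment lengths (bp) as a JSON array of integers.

[2,4,7,8,9,10,13,13,14,20]

Per-enzyme occurrences:
  HnxI (CAAAAT, off=4): no sites
  FykII AAGTA/1: at [14, 38, 74, 81, 89] ⇒ [15, 39, 75, 82, 90]
  SqiX TGACACTT/8: at [5, 27, 45, 58, 95] ⇒ [3, 13, 35, 53, 66]

Pooled cuts: [3, 13, 15, 35, 39, 53, 66, 75, 82, 90]

Fragments:
  3→13: 10 bp
  13→15: 2 bp
  15→35: 20 bp
  35→39: 4 bp
  39→53: 14 bp
  53→66: 13 bp
  66→75: 9 bp
  75→82: 7 bp
  82→90: 8 bp
  90→3 (wrap): 100-90+3 = 13 bp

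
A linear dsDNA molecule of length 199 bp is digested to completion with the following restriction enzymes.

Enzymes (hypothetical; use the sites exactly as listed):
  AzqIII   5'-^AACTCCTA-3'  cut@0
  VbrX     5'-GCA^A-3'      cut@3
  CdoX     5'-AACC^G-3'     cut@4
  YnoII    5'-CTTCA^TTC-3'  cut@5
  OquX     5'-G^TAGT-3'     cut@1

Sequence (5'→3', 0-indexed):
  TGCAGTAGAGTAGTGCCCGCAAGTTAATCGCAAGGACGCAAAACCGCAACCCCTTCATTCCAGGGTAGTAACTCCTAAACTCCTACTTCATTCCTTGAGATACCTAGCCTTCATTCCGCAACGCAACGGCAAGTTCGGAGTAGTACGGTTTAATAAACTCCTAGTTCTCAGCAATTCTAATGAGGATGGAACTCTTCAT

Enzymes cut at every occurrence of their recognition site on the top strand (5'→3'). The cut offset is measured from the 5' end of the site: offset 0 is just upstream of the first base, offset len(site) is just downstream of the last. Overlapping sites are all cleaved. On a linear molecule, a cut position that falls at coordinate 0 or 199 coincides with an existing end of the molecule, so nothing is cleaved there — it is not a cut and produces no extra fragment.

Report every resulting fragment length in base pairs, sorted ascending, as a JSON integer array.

[3,4,5,5,6,7,8,8,8,9,9,10,11,11,13,15,18,23,26]

Site scan:
  AzqIII (AACTCCTA, off=0): starts [69, 77, 155] → cuts [69, 77, 155]
  VbrX (GCAA, off=3): starts [18, 29, 37, 45, 117, 122, 128, 170] → cuts [21, 32, 40, 48, 120, 125, 131, 173]
  CdoX (AACCG, off=4): starts [41] → cuts [45]
  YnoII (CTTCATTC, off=5): starts [52, 85, 108] → cuts [57, 90, 113]
  OquX (GTAGT, off=1): starts [9, 64, 139] → cuts [10, 65, 140]

Pooled cuts: [10, 21, 32, 40, 45, 48, 57, 65, 69, 77, 90, 113, 120, 125, 131, 140, 155, 173]

Fragments:
  [0,10): 10 bp
  [10,21): 11 bp
  [21,32): 11 bp
  [32,40): 8 bp
  [40,45): 5 bp
  [45,48): 3 bp
  [48,57): 9 bp
  [57,65): 8 bp
  [65,69): 4 bp
  [69,77): 8 bp
  [77,90): 13 bp
  [90,113): 23 bp
  [113,120): 7 bp
  [120,125): 5 bp
  [125,131): 6 bp
  [131,140): 9 bp
  [140,155): 15 bp
  [155,173): 18 bp
  [173,199): 26 bp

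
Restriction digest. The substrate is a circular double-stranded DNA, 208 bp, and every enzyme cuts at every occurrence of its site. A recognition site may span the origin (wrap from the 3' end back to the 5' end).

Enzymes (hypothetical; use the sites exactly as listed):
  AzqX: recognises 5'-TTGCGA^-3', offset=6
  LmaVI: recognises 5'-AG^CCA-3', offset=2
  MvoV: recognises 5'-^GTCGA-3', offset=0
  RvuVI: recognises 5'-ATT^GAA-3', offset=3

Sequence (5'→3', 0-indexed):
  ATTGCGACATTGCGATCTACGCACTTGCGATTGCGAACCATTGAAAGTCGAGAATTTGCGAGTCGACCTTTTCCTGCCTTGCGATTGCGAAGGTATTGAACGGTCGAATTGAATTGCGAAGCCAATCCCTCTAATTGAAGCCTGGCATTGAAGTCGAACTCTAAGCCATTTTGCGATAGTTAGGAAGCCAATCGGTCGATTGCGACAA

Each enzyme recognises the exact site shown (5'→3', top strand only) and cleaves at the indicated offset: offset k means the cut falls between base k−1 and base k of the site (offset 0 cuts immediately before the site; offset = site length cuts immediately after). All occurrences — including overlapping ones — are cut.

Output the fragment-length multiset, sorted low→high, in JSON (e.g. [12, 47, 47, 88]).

[2,3,4,5,6,6,6,7,7,8,8,9,10,11,11,11,13,13,15,15,15,23]

Per-enzyme occurrences:
  AzqX (TTGCGA, off=6): starts [1, 9, 24, 30, 55, 78, 84, 113, 170, 199] → cuts [7, 15, 30, 36, 61, 84, 90, 119, 176, 205]
  LmaVI (AGCCA, off=2): starts [119, 163, 185] → cuts [121, 165, 187]
  MvoV (GTCGA, off=0): starts [46, 61, 102, 152, 194] → cuts [46, 61, 102, 152, 194]
  RvuVI (ATTGAA, off=3): starts [39, 94, 107, 133, 146] → cuts [42, 97, 110, 136, 149]

Pooled cuts: [7, 15, 30, 36, 42, 46, 61, 84, 90, 97, 102, 110, 119, 121, 136, 149, 152, 165, 176, 187, 194, 205]

Fragment lengths:
  7→15: 8 bp
  15→30: 15 bp
  30→36: 6 bp
  36→42: 6 bp
  42→46: 4 bp
  46→61: 15 bp
  61→84: 23 bp
  84→90: 6 bp
  90→97: 7 bp
  97→102: 5 bp
  102→110: 8 bp
  110→119: 9 bp
  119→121: 2 bp
  121→136: 15 bp
  136→149: 13 bp
  149→152: 3 bp
  152→165: 13 bp
  165→176: 11 bp
  176→187: 11 bp
  187→194: 7 bp
  194→205: 11 bp
  205→7 (wrap): 208-205+7 = 10 bp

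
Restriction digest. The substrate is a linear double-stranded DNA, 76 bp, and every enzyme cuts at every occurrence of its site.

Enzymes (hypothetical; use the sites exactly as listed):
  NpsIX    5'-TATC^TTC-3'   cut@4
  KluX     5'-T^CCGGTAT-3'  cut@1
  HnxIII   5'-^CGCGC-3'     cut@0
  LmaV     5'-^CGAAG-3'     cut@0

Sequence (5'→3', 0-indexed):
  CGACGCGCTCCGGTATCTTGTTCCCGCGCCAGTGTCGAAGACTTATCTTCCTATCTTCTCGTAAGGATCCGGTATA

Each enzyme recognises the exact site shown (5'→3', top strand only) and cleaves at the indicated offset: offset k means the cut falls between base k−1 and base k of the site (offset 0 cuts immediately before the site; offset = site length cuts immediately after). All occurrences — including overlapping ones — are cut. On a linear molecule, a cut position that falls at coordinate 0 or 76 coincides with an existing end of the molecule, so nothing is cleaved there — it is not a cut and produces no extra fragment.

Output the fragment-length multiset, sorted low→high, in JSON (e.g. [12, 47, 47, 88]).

Site scan:
  NpsIX TATCTTC/4: at [43, 51] ⇒ [47, 55]
  KluX TCCGGTAT/1: at [8, 67] ⇒ [9, 68]
  HnxIII CGCGC/0: at [3, 24] ⇒ [3, 24]
  LmaV CGAAG/0: at [35] ⇒ [35]

Pooled cuts: [3, 9, 24, 35, 47, 55, 68]

Fragments:
  [0,3): 3 bp
  [3,9): 6 bp
  [9,24): 15 bp
  [24,35): 11 bp
  [35,47): 12 bp
  [47,55): 8 bp
  [55,68): 13 bp
  [68,76): 8 bp

[3,6,8,8,11,12,13,15]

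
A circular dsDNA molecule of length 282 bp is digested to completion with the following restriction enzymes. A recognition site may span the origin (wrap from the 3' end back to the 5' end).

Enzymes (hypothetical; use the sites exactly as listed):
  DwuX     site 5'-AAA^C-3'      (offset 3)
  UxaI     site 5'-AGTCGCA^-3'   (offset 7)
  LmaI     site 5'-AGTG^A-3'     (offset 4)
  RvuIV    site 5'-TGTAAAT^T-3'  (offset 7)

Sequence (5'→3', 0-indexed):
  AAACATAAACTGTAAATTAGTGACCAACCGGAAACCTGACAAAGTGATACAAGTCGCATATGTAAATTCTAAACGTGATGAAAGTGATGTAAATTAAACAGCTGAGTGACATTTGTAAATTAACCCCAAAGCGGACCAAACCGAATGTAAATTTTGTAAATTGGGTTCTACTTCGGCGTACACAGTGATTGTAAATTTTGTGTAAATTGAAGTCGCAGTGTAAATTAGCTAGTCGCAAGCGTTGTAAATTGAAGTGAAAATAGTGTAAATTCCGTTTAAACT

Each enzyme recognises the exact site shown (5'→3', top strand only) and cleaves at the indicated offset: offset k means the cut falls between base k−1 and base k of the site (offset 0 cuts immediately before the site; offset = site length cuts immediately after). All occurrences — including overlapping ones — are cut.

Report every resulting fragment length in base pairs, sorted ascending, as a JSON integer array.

[4,5,5,6,6,7,8,8,8,9,9,9,10,10,10,11,12,12,12,12,12,12,12,13,14,20,26]

Scan for sites:
  DwuX AAAC/3: at [0, 6, 31, 70, 95, 137, 277] ⇒ [3, 9, 34, 73, 98, 140, 280]
  UxaI AGTCGCA/7: at [51, 210, 230] ⇒ [58, 217, 237]
  LmaI AGTGA/4: at [18, 42, 82, 104, 183, 252] ⇒ [22, 46, 86, 108, 187, 256]
  RvuIV TGTAAATT/7: at [10, 60, 87, 113, 145, 154, 189, 200, 218, 242, 263] ⇒ [17, 67, 94, 120, 152, 161, 196, 207, 225, 249, 270]

All cut coordinates (distinct, sorted): [3, 9, 17, 22, 34, 46, 58, 67, 73, 86, 94, 98, 108, 120, 140, 152, 161, 187, 196, 207, 217, 225, 237, 249, 256, 270, 280]

Fragments:
  3→9: 6 bp
  9→17: 8 bp
  17→22: 5 bp
  22→34: 12 bp
  34→46: 12 bp
  46→58: 12 bp
  58→67: 9 bp
  67→73: 6 bp
  73→86: 13 bp
  86→94: 8 bp
  94→98: 4 bp
  98→108: 10 bp
  108→120: 12 bp
  120→140: 20 bp
  140→152: 12 bp
  152→161: 9 bp
  161→187: 26 bp
  187→196: 9 bp
  196→207: 11 bp
  207→217: 10 bp
  217→225: 8 bp
  225→237: 12 bp
  237→249: 12 bp
  249→256: 7 bp
  256→270: 14 bp
  270→280: 10 bp
  280→3 (wrap): 282-280+3 = 5 bp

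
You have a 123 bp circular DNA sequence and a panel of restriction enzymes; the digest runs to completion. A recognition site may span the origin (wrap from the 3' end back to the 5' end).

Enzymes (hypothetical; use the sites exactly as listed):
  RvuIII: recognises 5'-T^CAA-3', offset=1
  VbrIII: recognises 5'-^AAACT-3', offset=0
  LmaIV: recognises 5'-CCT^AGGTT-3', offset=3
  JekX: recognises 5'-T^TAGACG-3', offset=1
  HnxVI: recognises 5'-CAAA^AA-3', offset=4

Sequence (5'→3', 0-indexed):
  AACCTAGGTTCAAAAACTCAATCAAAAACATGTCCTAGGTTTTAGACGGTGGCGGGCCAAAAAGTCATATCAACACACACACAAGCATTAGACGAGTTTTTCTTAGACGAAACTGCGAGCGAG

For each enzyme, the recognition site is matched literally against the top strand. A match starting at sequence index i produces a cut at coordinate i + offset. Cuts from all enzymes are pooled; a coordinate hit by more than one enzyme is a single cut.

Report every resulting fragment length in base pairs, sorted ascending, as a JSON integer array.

Site scan:
  RvuIII (TCAA, off=1): starts [9, 17, 21, 69] → cuts [10, 18, 22, 70]
  VbrIII (AAACT, off=0): starts [13, 109] → cuts [13, 109]
  LmaIV (CCTAGGTT, off=3): starts [2, 33] → cuts [5, 36]
  JekX (TTAGACG, off=1): starts [41, 87, 102] → cuts [42, 88, 103]
  HnxVI (CAAAAA, off=4): starts [10, 22, 57] → cuts [14, 26, 61]

Pooled cuts: [5, 10, 13, 14, 18, 22, 26, 36, 42, 61, 70, 88, 103, 109]

Fragment lengths:
  5→10: 5 bp
  10→13: 3 bp
  13→14: 1 bp
  14→18: 4 bp
  18→22: 4 bp
  22→26: 4 bp
  26→36: 10 bp
  36→42: 6 bp
  42→61: 19 bp
  61→70: 9 bp
  70→88: 18 bp
  88→103: 15 bp
  103→109: 6 bp
  109→5 (wrap): 123-109+5 = 19 bp

[1,3,4,4,4,5,6,6,9,10,15,18,19,19]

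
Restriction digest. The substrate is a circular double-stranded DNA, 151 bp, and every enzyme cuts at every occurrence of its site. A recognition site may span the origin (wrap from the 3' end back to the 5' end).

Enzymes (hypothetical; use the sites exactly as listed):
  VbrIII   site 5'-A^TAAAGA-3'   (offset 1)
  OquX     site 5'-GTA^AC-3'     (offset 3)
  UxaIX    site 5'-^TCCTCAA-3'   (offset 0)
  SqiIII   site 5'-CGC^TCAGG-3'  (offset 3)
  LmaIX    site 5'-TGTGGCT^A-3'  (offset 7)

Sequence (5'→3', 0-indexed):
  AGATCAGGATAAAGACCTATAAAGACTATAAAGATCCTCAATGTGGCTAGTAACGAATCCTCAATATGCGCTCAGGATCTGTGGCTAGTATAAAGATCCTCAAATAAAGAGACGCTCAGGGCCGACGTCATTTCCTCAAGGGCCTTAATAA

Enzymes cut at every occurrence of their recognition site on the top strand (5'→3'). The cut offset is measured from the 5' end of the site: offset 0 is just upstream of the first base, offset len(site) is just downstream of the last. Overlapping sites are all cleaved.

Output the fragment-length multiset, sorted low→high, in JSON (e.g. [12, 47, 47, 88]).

[4,4,5,6,6,8,9,10,11,12,14,14,15,16,17]

Per-enzyme occurrences:
  VbrIII (ATAAAGA, off=1): starts [8, 18, 27, 89, 103, 147] → cuts [9, 19, 28, 90, 104, 148]
  OquX (GTAAC, off=3): starts [49] → cuts [52]
  UxaIX (TCCTCAA, off=0): starts [34, 57, 96, 132] → cuts [34, 57, 96, 132]
  SqiIII (CGCTCAGG, off=3): starts [68, 112] → cuts [71, 115]
  LmaIX (TGTGGCTA, off=7): starts [41, 79] → cuts [48, 86]

Pooled cuts: [9, 19, 28, 34, 48, 52, 57, 71, 86, 90, 96, 104, 115, 132, 148]

Fragments:
  9→19: 10 bp
  19→28: 9 bp
  28→34: 6 bp
  34→48: 14 bp
  48→52: 4 bp
  52→57: 5 bp
  57→71: 14 bp
  71→86: 15 bp
  86→90: 4 bp
  90→96: 6 bp
  96→104: 8 bp
  104→115: 11 bp
  115→132: 17 bp
  132→148: 16 bp
  148→9 (wrap): 151-148+9 = 12 bp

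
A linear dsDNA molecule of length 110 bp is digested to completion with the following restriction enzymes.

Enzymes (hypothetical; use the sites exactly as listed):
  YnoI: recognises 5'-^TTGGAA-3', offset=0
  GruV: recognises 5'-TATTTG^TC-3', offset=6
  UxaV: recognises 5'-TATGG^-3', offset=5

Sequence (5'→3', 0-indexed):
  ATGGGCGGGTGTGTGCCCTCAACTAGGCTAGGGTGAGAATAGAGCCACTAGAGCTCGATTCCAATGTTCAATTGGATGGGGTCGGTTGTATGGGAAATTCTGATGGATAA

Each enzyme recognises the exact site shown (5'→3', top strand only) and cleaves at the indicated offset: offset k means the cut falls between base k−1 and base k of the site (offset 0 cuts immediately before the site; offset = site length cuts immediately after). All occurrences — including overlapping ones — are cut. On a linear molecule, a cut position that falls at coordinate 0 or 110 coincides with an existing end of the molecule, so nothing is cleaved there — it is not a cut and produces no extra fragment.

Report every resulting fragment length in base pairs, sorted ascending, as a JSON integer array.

Per-enzyme occurrences:
  YnoI (TTGGAA, off=0): no sites
  GruV (TATTTGTC, off=6): no sites
  UxaV (TATGG, off=5): starts [88] → cuts [93]

All cut coordinates (distinct, sorted): [93]

Fragment lengths:
  [0,93): 93 bp
  [93,110): 17 bp

[17,93]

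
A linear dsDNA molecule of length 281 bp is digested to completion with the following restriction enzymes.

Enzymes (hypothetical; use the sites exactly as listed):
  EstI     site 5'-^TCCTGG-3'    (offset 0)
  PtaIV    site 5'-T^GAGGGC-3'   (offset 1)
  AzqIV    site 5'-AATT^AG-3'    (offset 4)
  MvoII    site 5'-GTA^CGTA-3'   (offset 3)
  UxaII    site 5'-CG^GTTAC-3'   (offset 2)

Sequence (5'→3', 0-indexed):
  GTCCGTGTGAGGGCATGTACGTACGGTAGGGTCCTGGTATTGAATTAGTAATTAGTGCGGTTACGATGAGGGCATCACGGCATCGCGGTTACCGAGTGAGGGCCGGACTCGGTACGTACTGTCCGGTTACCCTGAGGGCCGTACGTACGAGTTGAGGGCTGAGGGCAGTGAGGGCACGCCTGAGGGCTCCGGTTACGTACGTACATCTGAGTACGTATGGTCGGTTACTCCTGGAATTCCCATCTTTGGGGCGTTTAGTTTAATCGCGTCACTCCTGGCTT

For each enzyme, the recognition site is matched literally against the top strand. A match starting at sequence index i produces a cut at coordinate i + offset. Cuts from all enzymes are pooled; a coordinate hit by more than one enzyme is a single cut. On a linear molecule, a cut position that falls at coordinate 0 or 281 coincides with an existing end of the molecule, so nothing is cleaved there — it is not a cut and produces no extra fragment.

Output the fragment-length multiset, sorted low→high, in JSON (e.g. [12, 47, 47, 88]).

[5,6,7,7,8,8,8,8,9,9,10,10,10,10,10,11,11,12,12,14,15,17,20,44]

Site scan:
  EstI TCCTGG/0: at [31, 228, 272] ⇒ [31, 228, 272]
  PtaIV TGAGGGC/1: at [7, 66, 96, 132, 152, 159, 168, 180] ⇒ [8, 67, 97, 133, 153, 160, 169, 181]
  AzqIV AATTAG/4: at [42, 49] ⇒ [46, 53]
  MvoII GTACGTA/3: at [16, 111, 140, 196, 210] ⇒ [19, 114, 143, 199, 213]
  UxaII CGGTTAC/2: at [57, 85, 123, 189, 221] ⇒ [59, 87, 125, 191, 223]

Pooled cuts: [8, 19, 31, 46, 53, 59, 67, 87, 97, 114, 125, 133, 143, 153, 160, 169, 181, 191, 199, 213, 223, 228, 272]

Fragments:
  [0,8): 8 bp
  [8,19): 11 bp
  [19,31): 12 bp
  [31,46): 15 bp
  [46,53): 7 bp
  [53,59): 6 bp
  [59,67): 8 bp
  [67,87): 20 bp
  [87,97): 10 bp
  [97,114): 17 bp
  [114,125): 11 bp
  [125,133): 8 bp
  [133,143): 10 bp
  [143,153): 10 bp
  [153,160): 7 bp
  [160,169): 9 bp
  [169,181): 12 bp
  [181,191): 10 bp
  [191,199): 8 bp
  [199,213): 14 bp
  [213,223): 10 bp
  [223,228): 5 bp
  [228,272): 44 bp
  [272,281): 9 bp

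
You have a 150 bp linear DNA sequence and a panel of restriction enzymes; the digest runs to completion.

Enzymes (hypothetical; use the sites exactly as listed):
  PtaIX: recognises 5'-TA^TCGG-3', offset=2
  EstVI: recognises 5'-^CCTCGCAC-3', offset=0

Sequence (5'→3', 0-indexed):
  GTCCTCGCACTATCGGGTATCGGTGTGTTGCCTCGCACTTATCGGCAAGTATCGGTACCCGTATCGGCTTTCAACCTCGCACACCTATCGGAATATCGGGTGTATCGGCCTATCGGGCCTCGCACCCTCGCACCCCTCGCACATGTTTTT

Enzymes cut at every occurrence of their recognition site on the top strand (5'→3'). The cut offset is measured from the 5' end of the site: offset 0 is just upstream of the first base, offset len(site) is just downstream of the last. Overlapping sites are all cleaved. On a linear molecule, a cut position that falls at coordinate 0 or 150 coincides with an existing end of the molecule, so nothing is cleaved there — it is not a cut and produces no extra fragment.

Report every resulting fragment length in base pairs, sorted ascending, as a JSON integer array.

Per-enzyme occurrences:
  PtaIX TATCGG/2: at [10, 17, 39, 49, 61, 85, 93, 102, 110] ⇒ [12, 19, 41, 51, 63, 87, 95, 104, 112]
  EstVI CCTCGCAC/0: at [2, 30, 74, 117, 125, 134] ⇒ [2, 30, 74, 117, 125, 134]

Pooled cuts: [2, 12, 19, 30, 41, 51, 63, 74, 87, 95, 104, 112, 117, 125, 134]

Fragments:
  [0,2): 2 bp
  [2,12): 10 bp
  [12,19): 7 bp
  [19,30): 11 bp
  [30,41): 11 bp
  [41,51): 10 bp
  [51,63): 12 bp
  [63,74): 11 bp
  [74,87): 13 bp
  [87,95): 8 bp
  [95,104): 9 bp
  [104,112): 8 bp
  [112,117): 5 bp
  [117,125): 8 bp
  [125,134): 9 bp
  [134,150): 16 bp

[2,5,7,8,8,8,9,9,10,10,11,11,11,12,13,16]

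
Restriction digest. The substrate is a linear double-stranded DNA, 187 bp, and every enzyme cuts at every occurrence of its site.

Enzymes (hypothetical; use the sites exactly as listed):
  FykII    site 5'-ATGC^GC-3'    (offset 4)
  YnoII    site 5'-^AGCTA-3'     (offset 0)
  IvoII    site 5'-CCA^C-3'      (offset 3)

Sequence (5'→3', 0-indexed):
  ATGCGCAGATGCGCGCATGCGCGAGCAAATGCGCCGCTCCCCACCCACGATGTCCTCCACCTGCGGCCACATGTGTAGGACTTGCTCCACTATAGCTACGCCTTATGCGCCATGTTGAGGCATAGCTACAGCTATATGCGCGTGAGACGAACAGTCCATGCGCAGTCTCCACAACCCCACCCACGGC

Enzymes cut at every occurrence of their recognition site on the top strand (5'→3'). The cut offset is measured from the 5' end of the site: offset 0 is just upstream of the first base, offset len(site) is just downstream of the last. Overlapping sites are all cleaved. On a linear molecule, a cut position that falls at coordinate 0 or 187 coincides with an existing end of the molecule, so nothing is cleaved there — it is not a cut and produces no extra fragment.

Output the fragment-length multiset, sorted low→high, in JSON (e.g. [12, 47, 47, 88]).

Scan for sites:
  FykII ATGCGC/4: at [0, 8, 16, 28, 104, 135, 157] ⇒ [4, 12, 20, 32, 108, 139, 161]
  YnoII AGCTA/0: at [93, 123, 129] ⇒ [93, 123, 129]
  IvoII CCAC/3: at [40, 44, 56, 66, 86, 168, 176, 180] ⇒ [43, 47, 59, 69, 89, 171, 179, 183]

Pooled cuts: [4, 12, 20, 32, 43, 47, 59, 69, 89, 93, 108, 123, 129, 139, 161, 171, 179, 183]

Fragment lengths:
  [0,4): 4 bp
  [4,12): 8 bp
  [12,20): 8 bp
  [20,32): 12 bp
  [32,43): 11 bp
  [43,47): 4 bp
  [47,59): 12 bp
  [59,69): 10 bp
  [69,89): 20 bp
  [89,93): 4 bp
  [93,108): 15 bp
  [108,123): 15 bp
  [123,129): 6 bp
  [129,139): 10 bp
  [139,161): 22 bp
  [161,171): 10 bp
  [171,179): 8 bp
  [179,183): 4 bp
  [183,187): 4 bp

[4,4,4,4,4,6,8,8,8,10,10,10,11,12,12,15,15,20,22]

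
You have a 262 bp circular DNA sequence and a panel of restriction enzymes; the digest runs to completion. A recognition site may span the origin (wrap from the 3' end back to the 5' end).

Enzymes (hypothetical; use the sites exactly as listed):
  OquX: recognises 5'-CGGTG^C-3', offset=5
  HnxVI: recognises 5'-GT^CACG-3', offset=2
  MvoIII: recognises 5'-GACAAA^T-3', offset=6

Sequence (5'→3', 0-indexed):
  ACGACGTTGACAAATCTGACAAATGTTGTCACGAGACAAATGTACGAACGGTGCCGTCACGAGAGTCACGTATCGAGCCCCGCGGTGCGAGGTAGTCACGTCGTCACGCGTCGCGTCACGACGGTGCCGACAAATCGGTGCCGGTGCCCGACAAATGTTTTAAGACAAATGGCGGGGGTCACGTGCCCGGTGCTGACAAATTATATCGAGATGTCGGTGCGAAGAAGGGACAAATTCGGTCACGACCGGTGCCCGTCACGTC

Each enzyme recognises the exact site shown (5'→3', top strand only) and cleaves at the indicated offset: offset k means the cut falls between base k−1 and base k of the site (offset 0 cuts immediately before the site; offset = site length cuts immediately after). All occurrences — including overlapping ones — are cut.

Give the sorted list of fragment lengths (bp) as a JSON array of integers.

[4,5,5,6,6,6,6,8,8,8,9,9,9,9,10,10,11,11,12,13,13,14,15,15,19,21]

Scan for sites:
  OquX CGGTGC/5: at [48, 82, 121, 135, 141, 187, 214, 246] ⇒ [53, 87, 126, 140, 146, 192, 219, 251]
  HnxVI GTCACG/2: at [27, 55, 64, 94, 102, 114, 177, 238, 254, 259] ⇒ [29, 57, 66, 96, 104, 116, 179, 240, 256, 261]
  MvoIII GACAAAT/6: at [8, 17, 34, 128, 149, 163, 194, 228] ⇒ [14, 23, 40, 134, 155, 169, 200, 234]

All cut coordinates (distinct, sorted): [14, 23, 29, 40, 53, 57, 66, 87, 96, 104, 116, 126, 134, 140, 146, 155, 169, 179, 192, 200, 219, 234, 240, 251, 256, 261]

Fragments:
  14→23: 9 bp
  23→29: 6 bp
  29→40: 11 bp
  40→53: 13 bp
  53→57: 4 bp
  57→66: 9 bp
  66→87: 21 bp
  87→96: 9 bp
  96→104: 8 bp
  104→116: 12 bp
  116→126: 10 bp
  126→134: 8 bp
  134→140: 6 bp
  140→146: 6 bp
  146→155: 9 bp
  155→169: 14 bp
  169→179: 10 bp
  179→192: 13 bp
  192→200: 8 bp
  200→219: 19 bp
  219→234: 15 bp
  234→240: 6 bp
  240→251: 11 bp
  251→256: 5 bp
  256→261: 5 bp
  261→14 (wrap): 262-261+14 = 15 bp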